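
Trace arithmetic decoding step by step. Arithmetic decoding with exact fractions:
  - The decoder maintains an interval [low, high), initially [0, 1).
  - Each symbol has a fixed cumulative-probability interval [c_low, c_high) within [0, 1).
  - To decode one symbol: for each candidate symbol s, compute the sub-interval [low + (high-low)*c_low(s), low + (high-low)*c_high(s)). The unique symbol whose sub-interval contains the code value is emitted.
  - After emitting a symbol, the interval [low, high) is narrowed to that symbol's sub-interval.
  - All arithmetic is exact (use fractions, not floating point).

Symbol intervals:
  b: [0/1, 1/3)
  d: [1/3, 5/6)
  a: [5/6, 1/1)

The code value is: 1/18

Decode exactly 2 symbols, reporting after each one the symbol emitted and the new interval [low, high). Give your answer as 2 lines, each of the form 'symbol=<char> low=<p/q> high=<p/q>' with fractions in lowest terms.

Answer: symbol=b low=0/1 high=1/3
symbol=b low=0/1 high=1/9

Derivation:
Step 1: interval [0/1, 1/1), width = 1/1 - 0/1 = 1/1
  'b': [0/1 + 1/1*0/1, 0/1 + 1/1*1/3) = [0/1, 1/3) <- contains code 1/18
  'd': [0/1 + 1/1*1/3, 0/1 + 1/1*5/6) = [1/3, 5/6)
  'a': [0/1 + 1/1*5/6, 0/1 + 1/1*1/1) = [5/6, 1/1)
  emit 'b', narrow to [0/1, 1/3)
Step 2: interval [0/1, 1/3), width = 1/3 - 0/1 = 1/3
  'b': [0/1 + 1/3*0/1, 0/1 + 1/3*1/3) = [0/1, 1/9) <- contains code 1/18
  'd': [0/1 + 1/3*1/3, 0/1 + 1/3*5/6) = [1/9, 5/18)
  'a': [0/1 + 1/3*5/6, 0/1 + 1/3*1/1) = [5/18, 1/3)
  emit 'b', narrow to [0/1, 1/9)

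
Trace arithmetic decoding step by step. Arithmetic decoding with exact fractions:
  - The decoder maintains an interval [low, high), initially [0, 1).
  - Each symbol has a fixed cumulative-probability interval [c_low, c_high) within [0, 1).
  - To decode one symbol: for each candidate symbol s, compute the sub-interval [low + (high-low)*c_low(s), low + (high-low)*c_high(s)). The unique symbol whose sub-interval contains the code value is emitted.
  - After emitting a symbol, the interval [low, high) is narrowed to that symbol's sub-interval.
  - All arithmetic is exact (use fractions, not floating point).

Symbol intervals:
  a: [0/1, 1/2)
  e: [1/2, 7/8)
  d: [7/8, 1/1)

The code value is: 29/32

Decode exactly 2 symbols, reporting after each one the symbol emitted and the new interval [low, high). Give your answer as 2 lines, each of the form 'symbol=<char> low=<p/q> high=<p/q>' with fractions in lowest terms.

Step 1: interval [0/1, 1/1), width = 1/1 - 0/1 = 1/1
  'a': [0/1 + 1/1*0/1, 0/1 + 1/1*1/2) = [0/1, 1/2)
  'e': [0/1 + 1/1*1/2, 0/1 + 1/1*7/8) = [1/2, 7/8)
  'd': [0/1 + 1/1*7/8, 0/1 + 1/1*1/1) = [7/8, 1/1) <- contains code 29/32
  emit 'd', narrow to [7/8, 1/1)
Step 2: interval [7/8, 1/1), width = 1/1 - 7/8 = 1/8
  'a': [7/8 + 1/8*0/1, 7/8 + 1/8*1/2) = [7/8, 15/16) <- contains code 29/32
  'e': [7/8 + 1/8*1/2, 7/8 + 1/8*7/8) = [15/16, 63/64)
  'd': [7/8 + 1/8*7/8, 7/8 + 1/8*1/1) = [63/64, 1/1)
  emit 'a', narrow to [7/8, 15/16)

Answer: symbol=d low=7/8 high=1/1
symbol=a low=7/8 high=15/16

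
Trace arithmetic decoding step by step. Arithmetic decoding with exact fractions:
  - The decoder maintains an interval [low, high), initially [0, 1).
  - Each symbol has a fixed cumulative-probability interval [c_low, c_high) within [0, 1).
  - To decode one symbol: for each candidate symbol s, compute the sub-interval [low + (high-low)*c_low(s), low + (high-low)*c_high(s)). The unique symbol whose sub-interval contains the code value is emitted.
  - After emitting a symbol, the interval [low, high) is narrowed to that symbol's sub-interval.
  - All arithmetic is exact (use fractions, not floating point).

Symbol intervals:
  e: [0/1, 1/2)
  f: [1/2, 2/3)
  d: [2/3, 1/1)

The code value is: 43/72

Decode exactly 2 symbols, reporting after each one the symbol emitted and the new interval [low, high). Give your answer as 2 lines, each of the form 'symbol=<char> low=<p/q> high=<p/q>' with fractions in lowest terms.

Step 1: interval [0/1, 1/1), width = 1/1 - 0/1 = 1/1
  'e': [0/1 + 1/1*0/1, 0/1 + 1/1*1/2) = [0/1, 1/2)
  'f': [0/1 + 1/1*1/2, 0/1 + 1/1*2/3) = [1/2, 2/3) <- contains code 43/72
  'd': [0/1 + 1/1*2/3, 0/1 + 1/1*1/1) = [2/3, 1/1)
  emit 'f', narrow to [1/2, 2/3)
Step 2: interval [1/2, 2/3), width = 2/3 - 1/2 = 1/6
  'e': [1/2 + 1/6*0/1, 1/2 + 1/6*1/2) = [1/2, 7/12)
  'f': [1/2 + 1/6*1/2, 1/2 + 1/6*2/3) = [7/12, 11/18) <- contains code 43/72
  'd': [1/2 + 1/6*2/3, 1/2 + 1/6*1/1) = [11/18, 2/3)
  emit 'f', narrow to [7/12, 11/18)

Answer: symbol=f low=1/2 high=2/3
symbol=f low=7/12 high=11/18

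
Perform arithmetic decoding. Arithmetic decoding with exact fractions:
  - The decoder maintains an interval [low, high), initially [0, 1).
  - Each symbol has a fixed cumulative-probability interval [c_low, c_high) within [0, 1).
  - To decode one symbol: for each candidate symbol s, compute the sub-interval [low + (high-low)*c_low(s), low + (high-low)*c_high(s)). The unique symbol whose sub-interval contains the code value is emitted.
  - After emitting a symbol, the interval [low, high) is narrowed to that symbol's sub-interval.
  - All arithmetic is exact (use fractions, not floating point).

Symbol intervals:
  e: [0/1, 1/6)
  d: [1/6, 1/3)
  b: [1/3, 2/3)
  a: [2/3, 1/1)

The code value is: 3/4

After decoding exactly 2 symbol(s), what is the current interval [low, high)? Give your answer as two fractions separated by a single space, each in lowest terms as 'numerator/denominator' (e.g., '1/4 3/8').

Step 1: interval [0/1, 1/1), width = 1/1 - 0/1 = 1/1
  'e': [0/1 + 1/1*0/1, 0/1 + 1/1*1/6) = [0/1, 1/6)
  'd': [0/1 + 1/1*1/6, 0/1 + 1/1*1/3) = [1/6, 1/3)
  'b': [0/1 + 1/1*1/3, 0/1 + 1/1*2/3) = [1/3, 2/3)
  'a': [0/1 + 1/1*2/3, 0/1 + 1/1*1/1) = [2/3, 1/1) <- contains code 3/4
  emit 'a', narrow to [2/3, 1/1)
Step 2: interval [2/3, 1/1), width = 1/1 - 2/3 = 1/3
  'e': [2/3 + 1/3*0/1, 2/3 + 1/3*1/6) = [2/3, 13/18)
  'd': [2/3 + 1/3*1/6, 2/3 + 1/3*1/3) = [13/18, 7/9) <- contains code 3/4
  'b': [2/3 + 1/3*1/3, 2/3 + 1/3*2/3) = [7/9, 8/9)
  'a': [2/3 + 1/3*2/3, 2/3 + 1/3*1/1) = [8/9, 1/1)
  emit 'd', narrow to [13/18, 7/9)

Answer: 13/18 7/9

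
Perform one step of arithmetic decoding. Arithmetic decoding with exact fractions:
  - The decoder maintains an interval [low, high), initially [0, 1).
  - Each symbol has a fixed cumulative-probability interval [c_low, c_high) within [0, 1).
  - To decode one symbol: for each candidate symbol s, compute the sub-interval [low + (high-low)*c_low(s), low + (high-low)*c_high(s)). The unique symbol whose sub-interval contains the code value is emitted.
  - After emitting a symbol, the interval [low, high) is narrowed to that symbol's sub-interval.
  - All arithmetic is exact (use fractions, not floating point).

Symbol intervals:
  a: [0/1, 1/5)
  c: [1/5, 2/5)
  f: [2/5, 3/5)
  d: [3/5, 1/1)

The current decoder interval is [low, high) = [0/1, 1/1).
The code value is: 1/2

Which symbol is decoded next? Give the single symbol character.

Interval width = high − low = 1/1 − 0/1 = 1/1
Scaled code = (code − low) / width = (1/2 − 0/1) / 1/1 = 1/2
  a: [0/1, 1/5) 
  c: [1/5, 2/5) 
  f: [2/5, 3/5) ← scaled code falls here ✓
  d: [3/5, 1/1) 

Answer: f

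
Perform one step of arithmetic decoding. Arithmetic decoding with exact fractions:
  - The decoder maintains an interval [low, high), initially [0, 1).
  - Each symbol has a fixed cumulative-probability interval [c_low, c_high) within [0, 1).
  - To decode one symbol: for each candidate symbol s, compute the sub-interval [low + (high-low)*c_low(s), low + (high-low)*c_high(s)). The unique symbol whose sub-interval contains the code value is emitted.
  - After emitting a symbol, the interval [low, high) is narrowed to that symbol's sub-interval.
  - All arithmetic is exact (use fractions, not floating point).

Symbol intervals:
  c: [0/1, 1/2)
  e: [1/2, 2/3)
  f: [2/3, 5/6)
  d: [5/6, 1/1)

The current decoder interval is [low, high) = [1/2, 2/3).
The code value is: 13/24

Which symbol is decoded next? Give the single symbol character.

Answer: c

Derivation:
Interval width = high − low = 2/3 − 1/2 = 1/6
Scaled code = (code − low) / width = (13/24 − 1/2) / 1/6 = 1/4
  c: [0/1, 1/2) ← scaled code falls here ✓
  e: [1/2, 2/3) 
  f: [2/3, 5/6) 
  d: [5/6, 1/1) 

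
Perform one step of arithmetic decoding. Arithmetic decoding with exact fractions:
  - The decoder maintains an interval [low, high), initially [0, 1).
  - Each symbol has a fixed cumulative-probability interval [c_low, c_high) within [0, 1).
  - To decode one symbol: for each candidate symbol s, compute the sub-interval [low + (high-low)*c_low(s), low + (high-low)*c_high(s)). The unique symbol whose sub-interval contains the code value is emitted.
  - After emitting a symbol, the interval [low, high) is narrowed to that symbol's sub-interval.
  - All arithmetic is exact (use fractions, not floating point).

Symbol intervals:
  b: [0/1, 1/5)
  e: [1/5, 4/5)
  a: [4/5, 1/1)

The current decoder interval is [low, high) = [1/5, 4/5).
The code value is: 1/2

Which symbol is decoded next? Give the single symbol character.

Answer: e

Derivation:
Interval width = high − low = 4/5 − 1/5 = 3/5
Scaled code = (code − low) / width = (1/2 − 1/5) / 3/5 = 1/2
  b: [0/1, 1/5) 
  e: [1/5, 4/5) ← scaled code falls here ✓
  a: [4/5, 1/1) 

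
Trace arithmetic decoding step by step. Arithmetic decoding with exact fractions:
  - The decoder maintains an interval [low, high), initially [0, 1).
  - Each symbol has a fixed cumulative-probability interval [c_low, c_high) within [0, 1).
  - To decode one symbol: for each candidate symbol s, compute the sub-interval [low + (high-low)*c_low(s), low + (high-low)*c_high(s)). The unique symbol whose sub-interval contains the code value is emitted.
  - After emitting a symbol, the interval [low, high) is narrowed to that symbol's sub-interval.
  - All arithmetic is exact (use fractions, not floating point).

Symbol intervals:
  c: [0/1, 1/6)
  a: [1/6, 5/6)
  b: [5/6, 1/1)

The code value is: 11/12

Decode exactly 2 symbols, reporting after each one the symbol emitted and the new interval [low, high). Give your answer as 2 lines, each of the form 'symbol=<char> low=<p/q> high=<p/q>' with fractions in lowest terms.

Answer: symbol=b low=5/6 high=1/1
symbol=a low=31/36 high=35/36

Derivation:
Step 1: interval [0/1, 1/1), width = 1/1 - 0/1 = 1/1
  'c': [0/1 + 1/1*0/1, 0/1 + 1/1*1/6) = [0/1, 1/6)
  'a': [0/1 + 1/1*1/6, 0/1 + 1/1*5/6) = [1/6, 5/6)
  'b': [0/1 + 1/1*5/6, 0/1 + 1/1*1/1) = [5/6, 1/1) <- contains code 11/12
  emit 'b', narrow to [5/6, 1/1)
Step 2: interval [5/6, 1/1), width = 1/1 - 5/6 = 1/6
  'c': [5/6 + 1/6*0/1, 5/6 + 1/6*1/6) = [5/6, 31/36)
  'a': [5/6 + 1/6*1/6, 5/6 + 1/6*5/6) = [31/36, 35/36) <- contains code 11/12
  'b': [5/6 + 1/6*5/6, 5/6 + 1/6*1/1) = [35/36, 1/1)
  emit 'a', narrow to [31/36, 35/36)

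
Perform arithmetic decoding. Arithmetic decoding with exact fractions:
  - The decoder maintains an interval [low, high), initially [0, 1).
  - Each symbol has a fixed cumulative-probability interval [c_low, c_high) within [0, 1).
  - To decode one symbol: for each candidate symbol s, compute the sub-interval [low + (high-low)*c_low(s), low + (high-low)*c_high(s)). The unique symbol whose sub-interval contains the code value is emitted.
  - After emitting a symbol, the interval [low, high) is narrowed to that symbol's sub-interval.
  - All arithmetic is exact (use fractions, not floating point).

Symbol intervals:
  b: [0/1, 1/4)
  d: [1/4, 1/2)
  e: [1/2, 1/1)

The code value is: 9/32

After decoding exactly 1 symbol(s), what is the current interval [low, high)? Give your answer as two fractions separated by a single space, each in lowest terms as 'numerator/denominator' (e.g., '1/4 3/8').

Step 1: interval [0/1, 1/1), width = 1/1 - 0/1 = 1/1
  'b': [0/1 + 1/1*0/1, 0/1 + 1/1*1/4) = [0/1, 1/4)
  'd': [0/1 + 1/1*1/4, 0/1 + 1/1*1/2) = [1/4, 1/2) <- contains code 9/32
  'e': [0/1 + 1/1*1/2, 0/1 + 1/1*1/1) = [1/2, 1/1)
  emit 'd', narrow to [1/4, 1/2)

Answer: 1/4 1/2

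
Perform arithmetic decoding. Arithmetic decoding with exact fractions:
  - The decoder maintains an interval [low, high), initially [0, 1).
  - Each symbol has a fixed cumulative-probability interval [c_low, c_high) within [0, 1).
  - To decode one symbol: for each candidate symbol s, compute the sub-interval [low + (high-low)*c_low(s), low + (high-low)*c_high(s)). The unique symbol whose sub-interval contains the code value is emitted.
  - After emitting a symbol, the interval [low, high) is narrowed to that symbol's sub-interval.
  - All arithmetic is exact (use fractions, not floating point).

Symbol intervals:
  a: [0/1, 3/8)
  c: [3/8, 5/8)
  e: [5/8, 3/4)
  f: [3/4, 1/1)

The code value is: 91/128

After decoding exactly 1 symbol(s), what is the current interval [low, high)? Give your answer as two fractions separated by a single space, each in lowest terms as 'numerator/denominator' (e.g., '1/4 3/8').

Step 1: interval [0/1, 1/1), width = 1/1 - 0/1 = 1/1
  'a': [0/1 + 1/1*0/1, 0/1 + 1/1*3/8) = [0/1, 3/8)
  'c': [0/1 + 1/1*3/8, 0/1 + 1/1*5/8) = [3/8, 5/8)
  'e': [0/1 + 1/1*5/8, 0/1 + 1/1*3/4) = [5/8, 3/4) <- contains code 91/128
  'f': [0/1 + 1/1*3/4, 0/1 + 1/1*1/1) = [3/4, 1/1)
  emit 'e', narrow to [5/8, 3/4)

Answer: 5/8 3/4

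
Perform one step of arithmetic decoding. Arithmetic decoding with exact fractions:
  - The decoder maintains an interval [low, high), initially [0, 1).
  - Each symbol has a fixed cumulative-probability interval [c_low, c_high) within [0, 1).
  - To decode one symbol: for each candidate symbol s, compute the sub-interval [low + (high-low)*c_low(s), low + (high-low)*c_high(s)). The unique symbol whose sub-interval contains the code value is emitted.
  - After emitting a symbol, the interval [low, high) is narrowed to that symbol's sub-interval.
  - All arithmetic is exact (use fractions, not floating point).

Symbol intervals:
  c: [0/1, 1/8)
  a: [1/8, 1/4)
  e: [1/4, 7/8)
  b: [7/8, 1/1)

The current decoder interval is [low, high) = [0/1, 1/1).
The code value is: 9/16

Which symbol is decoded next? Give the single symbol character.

Interval width = high − low = 1/1 − 0/1 = 1/1
Scaled code = (code − low) / width = (9/16 − 0/1) / 1/1 = 9/16
  c: [0/1, 1/8) 
  a: [1/8, 1/4) 
  e: [1/4, 7/8) ← scaled code falls here ✓
  b: [7/8, 1/1) 

Answer: e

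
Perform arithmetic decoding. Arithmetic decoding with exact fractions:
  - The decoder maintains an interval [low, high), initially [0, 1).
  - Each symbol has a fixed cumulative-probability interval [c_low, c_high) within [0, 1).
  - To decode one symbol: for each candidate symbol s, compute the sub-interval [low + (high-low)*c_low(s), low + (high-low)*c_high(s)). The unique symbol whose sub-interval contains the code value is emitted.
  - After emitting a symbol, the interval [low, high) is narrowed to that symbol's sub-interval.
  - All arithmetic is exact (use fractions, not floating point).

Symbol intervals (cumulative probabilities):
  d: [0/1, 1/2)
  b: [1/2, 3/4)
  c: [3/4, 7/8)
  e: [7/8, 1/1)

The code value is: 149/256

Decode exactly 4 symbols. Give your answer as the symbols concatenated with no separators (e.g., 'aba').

Step 1: interval [0/1, 1/1), width = 1/1 - 0/1 = 1/1
  'd': [0/1 + 1/1*0/1, 0/1 + 1/1*1/2) = [0/1, 1/2)
  'b': [0/1 + 1/1*1/2, 0/1 + 1/1*3/4) = [1/2, 3/4) <- contains code 149/256
  'c': [0/1 + 1/1*3/4, 0/1 + 1/1*7/8) = [3/4, 7/8)
  'e': [0/1 + 1/1*7/8, 0/1 + 1/1*1/1) = [7/8, 1/1)
  emit 'b', narrow to [1/2, 3/4)
Step 2: interval [1/2, 3/4), width = 3/4 - 1/2 = 1/4
  'd': [1/2 + 1/4*0/1, 1/2 + 1/4*1/2) = [1/2, 5/8) <- contains code 149/256
  'b': [1/2 + 1/4*1/2, 1/2 + 1/4*3/4) = [5/8, 11/16)
  'c': [1/2 + 1/4*3/4, 1/2 + 1/4*7/8) = [11/16, 23/32)
  'e': [1/2 + 1/4*7/8, 1/2 + 1/4*1/1) = [23/32, 3/4)
  emit 'd', narrow to [1/2, 5/8)
Step 3: interval [1/2, 5/8), width = 5/8 - 1/2 = 1/8
  'd': [1/2 + 1/8*0/1, 1/2 + 1/8*1/2) = [1/2, 9/16)
  'b': [1/2 + 1/8*1/2, 1/2 + 1/8*3/4) = [9/16, 19/32) <- contains code 149/256
  'c': [1/2 + 1/8*3/4, 1/2 + 1/8*7/8) = [19/32, 39/64)
  'e': [1/2 + 1/8*7/8, 1/2 + 1/8*1/1) = [39/64, 5/8)
  emit 'b', narrow to [9/16, 19/32)
Step 4: interval [9/16, 19/32), width = 19/32 - 9/16 = 1/32
  'd': [9/16 + 1/32*0/1, 9/16 + 1/32*1/2) = [9/16, 37/64)
  'b': [9/16 + 1/32*1/2, 9/16 + 1/32*3/4) = [37/64, 75/128) <- contains code 149/256
  'c': [9/16 + 1/32*3/4, 9/16 + 1/32*7/8) = [75/128, 151/256)
  'e': [9/16 + 1/32*7/8, 9/16 + 1/32*1/1) = [151/256, 19/32)
  emit 'b', narrow to [37/64, 75/128)

Answer: bdbb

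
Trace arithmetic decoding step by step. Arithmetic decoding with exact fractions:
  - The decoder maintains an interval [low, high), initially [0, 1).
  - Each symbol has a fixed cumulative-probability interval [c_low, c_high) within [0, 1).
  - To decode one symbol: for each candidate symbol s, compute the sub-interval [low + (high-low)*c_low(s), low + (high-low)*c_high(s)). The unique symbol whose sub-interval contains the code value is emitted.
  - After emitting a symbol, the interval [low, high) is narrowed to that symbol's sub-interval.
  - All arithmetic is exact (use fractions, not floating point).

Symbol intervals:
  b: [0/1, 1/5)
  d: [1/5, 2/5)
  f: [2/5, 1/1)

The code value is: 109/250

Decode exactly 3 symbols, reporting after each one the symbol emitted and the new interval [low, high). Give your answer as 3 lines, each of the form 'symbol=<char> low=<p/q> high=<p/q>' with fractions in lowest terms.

Step 1: interval [0/1, 1/1), width = 1/1 - 0/1 = 1/1
  'b': [0/1 + 1/1*0/1, 0/1 + 1/1*1/5) = [0/1, 1/5)
  'd': [0/1 + 1/1*1/5, 0/1 + 1/1*2/5) = [1/5, 2/5)
  'f': [0/1 + 1/1*2/5, 0/1 + 1/1*1/1) = [2/5, 1/1) <- contains code 109/250
  emit 'f', narrow to [2/5, 1/1)
Step 2: interval [2/5, 1/1), width = 1/1 - 2/5 = 3/5
  'b': [2/5 + 3/5*0/1, 2/5 + 3/5*1/5) = [2/5, 13/25) <- contains code 109/250
  'd': [2/5 + 3/5*1/5, 2/5 + 3/5*2/5) = [13/25, 16/25)
  'f': [2/5 + 3/5*2/5, 2/5 + 3/5*1/1) = [16/25, 1/1)
  emit 'b', narrow to [2/5, 13/25)
Step 3: interval [2/5, 13/25), width = 13/25 - 2/5 = 3/25
  'b': [2/5 + 3/25*0/1, 2/5 + 3/25*1/5) = [2/5, 53/125)
  'd': [2/5 + 3/25*1/5, 2/5 + 3/25*2/5) = [53/125, 56/125) <- contains code 109/250
  'f': [2/5 + 3/25*2/5, 2/5 + 3/25*1/1) = [56/125, 13/25)
  emit 'd', narrow to [53/125, 56/125)

Answer: symbol=f low=2/5 high=1/1
symbol=b low=2/5 high=13/25
symbol=d low=53/125 high=56/125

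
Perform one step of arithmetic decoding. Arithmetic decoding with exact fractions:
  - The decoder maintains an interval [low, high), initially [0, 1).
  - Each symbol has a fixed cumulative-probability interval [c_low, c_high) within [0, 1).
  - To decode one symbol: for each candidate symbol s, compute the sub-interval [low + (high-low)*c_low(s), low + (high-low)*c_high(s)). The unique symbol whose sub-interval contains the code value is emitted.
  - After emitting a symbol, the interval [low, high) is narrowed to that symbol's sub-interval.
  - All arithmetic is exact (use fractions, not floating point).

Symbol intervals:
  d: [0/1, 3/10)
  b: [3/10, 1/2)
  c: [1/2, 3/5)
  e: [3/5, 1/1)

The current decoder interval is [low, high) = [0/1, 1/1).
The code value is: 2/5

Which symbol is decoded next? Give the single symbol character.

Interval width = high − low = 1/1 − 0/1 = 1/1
Scaled code = (code − low) / width = (2/5 − 0/1) / 1/1 = 2/5
  d: [0/1, 3/10) 
  b: [3/10, 1/2) ← scaled code falls here ✓
  c: [1/2, 3/5) 
  e: [3/5, 1/1) 

Answer: b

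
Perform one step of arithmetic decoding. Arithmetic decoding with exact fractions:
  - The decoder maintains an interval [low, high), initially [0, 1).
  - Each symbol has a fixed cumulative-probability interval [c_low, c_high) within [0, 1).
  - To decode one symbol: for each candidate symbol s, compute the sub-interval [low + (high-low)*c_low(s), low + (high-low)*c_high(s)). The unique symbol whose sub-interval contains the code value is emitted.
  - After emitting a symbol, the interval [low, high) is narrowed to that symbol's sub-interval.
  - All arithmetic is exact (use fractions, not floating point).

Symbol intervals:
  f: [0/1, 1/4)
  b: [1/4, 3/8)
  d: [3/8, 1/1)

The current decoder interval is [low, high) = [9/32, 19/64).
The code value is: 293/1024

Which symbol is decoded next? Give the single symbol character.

Interval width = high − low = 19/64 − 9/32 = 1/64
Scaled code = (code − low) / width = (293/1024 − 9/32) / 1/64 = 5/16
  f: [0/1, 1/4) 
  b: [1/4, 3/8) ← scaled code falls here ✓
  d: [3/8, 1/1) 

Answer: b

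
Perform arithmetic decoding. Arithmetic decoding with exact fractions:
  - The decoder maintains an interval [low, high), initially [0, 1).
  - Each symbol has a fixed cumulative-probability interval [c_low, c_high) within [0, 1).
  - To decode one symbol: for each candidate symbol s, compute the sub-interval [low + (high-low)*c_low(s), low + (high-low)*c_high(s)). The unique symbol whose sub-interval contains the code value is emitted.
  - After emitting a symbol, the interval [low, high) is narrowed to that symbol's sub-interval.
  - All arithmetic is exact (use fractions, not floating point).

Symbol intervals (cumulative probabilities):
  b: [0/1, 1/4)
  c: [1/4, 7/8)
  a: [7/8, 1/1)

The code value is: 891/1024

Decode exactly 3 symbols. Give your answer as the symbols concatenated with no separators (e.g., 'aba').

Step 1: interval [0/1, 1/1), width = 1/1 - 0/1 = 1/1
  'b': [0/1 + 1/1*0/1, 0/1 + 1/1*1/4) = [0/1, 1/4)
  'c': [0/1 + 1/1*1/4, 0/1 + 1/1*7/8) = [1/4, 7/8) <- contains code 891/1024
  'a': [0/1 + 1/1*7/8, 0/1 + 1/1*1/1) = [7/8, 1/1)
  emit 'c', narrow to [1/4, 7/8)
Step 2: interval [1/4, 7/8), width = 7/8 - 1/4 = 5/8
  'b': [1/4 + 5/8*0/1, 1/4 + 5/8*1/4) = [1/4, 13/32)
  'c': [1/4 + 5/8*1/4, 1/4 + 5/8*7/8) = [13/32, 51/64)
  'a': [1/4 + 5/8*7/8, 1/4 + 5/8*1/1) = [51/64, 7/8) <- contains code 891/1024
  emit 'a', narrow to [51/64, 7/8)
Step 3: interval [51/64, 7/8), width = 7/8 - 51/64 = 5/64
  'b': [51/64 + 5/64*0/1, 51/64 + 5/64*1/4) = [51/64, 209/256)
  'c': [51/64 + 5/64*1/4, 51/64 + 5/64*7/8) = [209/256, 443/512)
  'a': [51/64 + 5/64*7/8, 51/64 + 5/64*1/1) = [443/512, 7/8) <- contains code 891/1024
  emit 'a', narrow to [443/512, 7/8)

Answer: caa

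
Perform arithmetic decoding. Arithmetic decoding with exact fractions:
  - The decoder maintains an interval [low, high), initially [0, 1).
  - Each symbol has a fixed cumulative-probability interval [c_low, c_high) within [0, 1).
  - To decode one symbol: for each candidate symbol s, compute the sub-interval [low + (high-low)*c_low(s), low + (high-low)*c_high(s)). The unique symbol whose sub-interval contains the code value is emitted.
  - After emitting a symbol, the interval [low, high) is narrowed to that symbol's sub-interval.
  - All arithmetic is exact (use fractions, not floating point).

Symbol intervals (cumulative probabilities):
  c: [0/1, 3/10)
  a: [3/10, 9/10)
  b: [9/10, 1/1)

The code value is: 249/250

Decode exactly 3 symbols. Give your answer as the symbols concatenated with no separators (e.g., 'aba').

Step 1: interval [0/1, 1/1), width = 1/1 - 0/1 = 1/1
  'c': [0/1 + 1/1*0/1, 0/1 + 1/1*3/10) = [0/1, 3/10)
  'a': [0/1 + 1/1*3/10, 0/1 + 1/1*9/10) = [3/10, 9/10)
  'b': [0/1 + 1/1*9/10, 0/1 + 1/1*1/1) = [9/10, 1/1) <- contains code 249/250
  emit 'b', narrow to [9/10, 1/1)
Step 2: interval [9/10, 1/1), width = 1/1 - 9/10 = 1/10
  'c': [9/10 + 1/10*0/1, 9/10 + 1/10*3/10) = [9/10, 93/100)
  'a': [9/10 + 1/10*3/10, 9/10 + 1/10*9/10) = [93/100, 99/100)
  'b': [9/10 + 1/10*9/10, 9/10 + 1/10*1/1) = [99/100, 1/1) <- contains code 249/250
  emit 'b', narrow to [99/100, 1/1)
Step 3: interval [99/100, 1/1), width = 1/1 - 99/100 = 1/100
  'c': [99/100 + 1/100*0/1, 99/100 + 1/100*3/10) = [99/100, 993/1000)
  'a': [99/100 + 1/100*3/10, 99/100 + 1/100*9/10) = [993/1000, 999/1000) <- contains code 249/250
  'b': [99/100 + 1/100*9/10, 99/100 + 1/100*1/1) = [999/1000, 1/1)
  emit 'a', narrow to [993/1000, 999/1000)

Answer: bba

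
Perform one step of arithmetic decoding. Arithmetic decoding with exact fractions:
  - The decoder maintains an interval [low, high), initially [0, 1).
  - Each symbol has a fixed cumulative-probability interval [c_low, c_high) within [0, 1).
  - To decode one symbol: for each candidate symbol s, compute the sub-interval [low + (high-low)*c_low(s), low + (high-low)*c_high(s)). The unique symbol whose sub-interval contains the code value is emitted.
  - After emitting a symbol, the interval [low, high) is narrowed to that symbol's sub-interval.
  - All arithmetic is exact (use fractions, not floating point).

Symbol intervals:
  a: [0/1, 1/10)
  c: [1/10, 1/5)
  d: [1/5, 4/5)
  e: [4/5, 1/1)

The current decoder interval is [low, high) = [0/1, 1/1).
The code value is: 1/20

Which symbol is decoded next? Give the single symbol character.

Interval width = high − low = 1/1 − 0/1 = 1/1
Scaled code = (code − low) / width = (1/20 − 0/1) / 1/1 = 1/20
  a: [0/1, 1/10) ← scaled code falls here ✓
  c: [1/10, 1/5) 
  d: [1/5, 4/5) 
  e: [4/5, 1/1) 

Answer: a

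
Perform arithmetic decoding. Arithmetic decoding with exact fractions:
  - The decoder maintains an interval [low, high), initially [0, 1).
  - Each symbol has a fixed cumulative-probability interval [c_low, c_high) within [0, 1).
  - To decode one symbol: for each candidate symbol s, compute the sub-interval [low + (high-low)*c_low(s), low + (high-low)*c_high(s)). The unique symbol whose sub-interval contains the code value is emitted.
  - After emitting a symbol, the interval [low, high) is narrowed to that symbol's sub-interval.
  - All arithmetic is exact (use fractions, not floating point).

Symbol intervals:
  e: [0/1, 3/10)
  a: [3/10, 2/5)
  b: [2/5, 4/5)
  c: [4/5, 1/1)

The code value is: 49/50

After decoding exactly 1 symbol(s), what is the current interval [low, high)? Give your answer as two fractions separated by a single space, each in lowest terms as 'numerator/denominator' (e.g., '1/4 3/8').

Step 1: interval [0/1, 1/1), width = 1/1 - 0/1 = 1/1
  'e': [0/1 + 1/1*0/1, 0/1 + 1/1*3/10) = [0/1, 3/10)
  'a': [0/1 + 1/1*3/10, 0/1 + 1/1*2/5) = [3/10, 2/5)
  'b': [0/1 + 1/1*2/5, 0/1 + 1/1*4/5) = [2/5, 4/5)
  'c': [0/1 + 1/1*4/5, 0/1 + 1/1*1/1) = [4/5, 1/1) <- contains code 49/50
  emit 'c', narrow to [4/5, 1/1)

Answer: 4/5 1/1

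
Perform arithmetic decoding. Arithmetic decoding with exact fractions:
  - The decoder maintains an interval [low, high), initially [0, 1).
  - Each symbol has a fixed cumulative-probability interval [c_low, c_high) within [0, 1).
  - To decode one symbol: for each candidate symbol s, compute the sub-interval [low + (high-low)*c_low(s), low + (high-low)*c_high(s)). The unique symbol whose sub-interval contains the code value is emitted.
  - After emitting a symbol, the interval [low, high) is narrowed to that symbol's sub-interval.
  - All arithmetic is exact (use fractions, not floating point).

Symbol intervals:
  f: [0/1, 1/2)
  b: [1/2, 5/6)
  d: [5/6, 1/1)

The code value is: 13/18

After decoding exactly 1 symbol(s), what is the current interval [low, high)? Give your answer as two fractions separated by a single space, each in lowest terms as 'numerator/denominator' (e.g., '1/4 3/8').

Answer: 1/2 5/6

Derivation:
Step 1: interval [0/1, 1/1), width = 1/1 - 0/1 = 1/1
  'f': [0/1 + 1/1*0/1, 0/1 + 1/1*1/2) = [0/1, 1/2)
  'b': [0/1 + 1/1*1/2, 0/1 + 1/1*5/6) = [1/2, 5/6) <- contains code 13/18
  'd': [0/1 + 1/1*5/6, 0/1 + 1/1*1/1) = [5/6, 1/1)
  emit 'b', narrow to [1/2, 5/6)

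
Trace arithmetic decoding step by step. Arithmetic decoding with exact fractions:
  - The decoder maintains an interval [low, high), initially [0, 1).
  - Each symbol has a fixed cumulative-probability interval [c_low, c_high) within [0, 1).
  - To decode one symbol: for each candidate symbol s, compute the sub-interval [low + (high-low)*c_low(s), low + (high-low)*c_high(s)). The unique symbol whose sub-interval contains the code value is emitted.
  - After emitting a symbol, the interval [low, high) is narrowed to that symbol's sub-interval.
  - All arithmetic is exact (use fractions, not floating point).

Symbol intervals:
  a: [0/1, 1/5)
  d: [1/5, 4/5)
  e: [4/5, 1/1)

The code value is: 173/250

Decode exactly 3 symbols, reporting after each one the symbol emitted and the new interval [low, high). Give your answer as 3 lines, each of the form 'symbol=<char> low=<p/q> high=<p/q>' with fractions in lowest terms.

Answer: symbol=d low=1/5 high=4/5
symbol=e low=17/25 high=4/5
symbol=a low=17/25 high=88/125

Derivation:
Step 1: interval [0/1, 1/1), width = 1/1 - 0/1 = 1/1
  'a': [0/1 + 1/1*0/1, 0/1 + 1/1*1/5) = [0/1, 1/5)
  'd': [0/1 + 1/1*1/5, 0/1 + 1/1*4/5) = [1/5, 4/5) <- contains code 173/250
  'e': [0/1 + 1/1*4/5, 0/1 + 1/1*1/1) = [4/5, 1/1)
  emit 'd', narrow to [1/5, 4/5)
Step 2: interval [1/5, 4/5), width = 4/5 - 1/5 = 3/5
  'a': [1/5 + 3/5*0/1, 1/5 + 3/5*1/5) = [1/5, 8/25)
  'd': [1/5 + 3/5*1/5, 1/5 + 3/5*4/5) = [8/25, 17/25)
  'e': [1/5 + 3/5*4/5, 1/5 + 3/5*1/1) = [17/25, 4/5) <- contains code 173/250
  emit 'e', narrow to [17/25, 4/5)
Step 3: interval [17/25, 4/5), width = 4/5 - 17/25 = 3/25
  'a': [17/25 + 3/25*0/1, 17/25 + 3/25*1/5) = [17/25, 88/125) <- contains code 173/250
  'd': [17/25 + 3/25*1/5, 17/25 + 3/25*4/5) = [88/125, 97/125)
  'e': [17/25 + 3/25*4/5, 17/25 + 3/25*1/1) = [97/125, 4/5)
  emit 'a', narrow to [17/25, 88/125)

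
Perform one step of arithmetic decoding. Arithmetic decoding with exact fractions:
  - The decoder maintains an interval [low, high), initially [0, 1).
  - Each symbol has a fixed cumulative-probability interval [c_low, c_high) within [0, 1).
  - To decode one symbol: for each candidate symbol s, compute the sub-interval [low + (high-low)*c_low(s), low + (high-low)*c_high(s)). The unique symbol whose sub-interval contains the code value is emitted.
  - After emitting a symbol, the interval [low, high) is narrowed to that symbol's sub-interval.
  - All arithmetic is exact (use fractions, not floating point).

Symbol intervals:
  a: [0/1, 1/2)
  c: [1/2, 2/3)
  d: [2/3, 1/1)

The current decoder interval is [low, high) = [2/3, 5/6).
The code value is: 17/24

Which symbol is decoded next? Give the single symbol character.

Interval width = high − low = 5/6 − 2/3 = 1/6
Scaled code = (code − low) / width = (17/24 − 2/3) / 1/6 = 1/4
  a: [0/1, 1/2) ← scaled code falls here ✓
  c: [1/2, 2/3) 
  d: [2/3, 1/1) 

Answer: a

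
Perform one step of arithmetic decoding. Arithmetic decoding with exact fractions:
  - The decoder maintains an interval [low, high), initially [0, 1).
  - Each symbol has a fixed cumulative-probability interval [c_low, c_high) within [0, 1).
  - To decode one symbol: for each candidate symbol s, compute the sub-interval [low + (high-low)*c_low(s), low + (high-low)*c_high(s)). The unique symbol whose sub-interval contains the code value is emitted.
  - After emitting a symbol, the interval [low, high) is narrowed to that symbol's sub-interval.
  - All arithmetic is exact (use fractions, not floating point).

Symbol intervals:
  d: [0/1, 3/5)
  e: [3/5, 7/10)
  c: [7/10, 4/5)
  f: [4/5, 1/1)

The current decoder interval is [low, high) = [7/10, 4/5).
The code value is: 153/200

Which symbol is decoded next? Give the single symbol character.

Interval width = high − low = 4/5 − 7/10 = 1/10
Scaled code = (code − low) / width = (153/200 − 7/10) / 1/10 = 13/20
  d: [0/1, 3/5) 
  e: [3/5, 7/10) ← scaled code falls here ✓
  c: [7/10, 4/5) 
  f: [4/5, 1/1) 

Answer: e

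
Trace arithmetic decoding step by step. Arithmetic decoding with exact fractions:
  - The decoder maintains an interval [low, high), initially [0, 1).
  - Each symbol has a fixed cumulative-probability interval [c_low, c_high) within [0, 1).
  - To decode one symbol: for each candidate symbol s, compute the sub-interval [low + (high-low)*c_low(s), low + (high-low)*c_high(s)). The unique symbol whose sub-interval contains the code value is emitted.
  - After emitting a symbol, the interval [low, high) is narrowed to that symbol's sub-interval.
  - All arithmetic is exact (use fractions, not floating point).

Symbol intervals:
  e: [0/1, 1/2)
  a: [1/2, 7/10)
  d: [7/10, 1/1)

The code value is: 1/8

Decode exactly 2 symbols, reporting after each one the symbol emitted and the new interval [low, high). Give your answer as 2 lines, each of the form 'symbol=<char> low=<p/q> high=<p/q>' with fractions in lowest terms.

Step 1: interval [0/1, 1/1), width = 1/1 - 0/1 = 1/1
  'e': [0/1 + 1/1*0/1, 0/1 + 1/1*1/2) = [0/1, 1/2) <- contains code 1/8
  'a': [0/1 + 1/1*1/2, 0/1 + 1/1*7/10) = [1/2, 7/10)
  'd': [0/1 + 1/1*7/10, 0/1 + 1/1*1/1) = [7/10, 1/1)
  emit 'e', narrow to [0/1, 1/2)
Step 2: interval [0/1, 1/2), width = 1/2 - 0/1 = 1/2
  'e': [0/1 + 1/2*0/1, 0/1 + 1/2*1/2) = [0/1, 1/4) <- contains code 1/8
  'a': [0/1 + 1/2*1/2, 0/1 + 1/2*7/10) = [1/4, 7/20)
  'd': [0/1 + 1/2*7/10, 0/1 + 1/2*1/1) = [7/20, 1/2)
  emit 'e', narrow to [0/1, 1/4)

Answer: symbol=e low=0/1 high=1/2
symbol=e low=0/1 high=1/4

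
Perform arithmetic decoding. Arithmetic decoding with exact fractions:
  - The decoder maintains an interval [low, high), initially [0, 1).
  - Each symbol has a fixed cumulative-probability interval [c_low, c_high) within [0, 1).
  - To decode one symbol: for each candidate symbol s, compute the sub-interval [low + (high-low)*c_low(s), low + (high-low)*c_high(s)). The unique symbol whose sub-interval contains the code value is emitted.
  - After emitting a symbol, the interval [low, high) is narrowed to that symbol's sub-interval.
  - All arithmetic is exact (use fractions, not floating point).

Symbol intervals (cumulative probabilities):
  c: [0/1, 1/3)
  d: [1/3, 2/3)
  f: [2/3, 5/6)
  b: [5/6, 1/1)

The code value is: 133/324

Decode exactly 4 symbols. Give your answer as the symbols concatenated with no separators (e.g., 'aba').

Step 1: interval [0/1, 1/1), width = 1/1 - 0/1 = 1/1
  'c': [0/1 + 1/1*0/1, 0/1 + 1/1*1/3) = [0/1, 1/3)
  'd': [0/1 + 1/1*1/3, 0/1 + 1/1*2/3) = [1/3, 2/3) <- contains code 133/324
  'f': [0/1 + 1/1*2/3, 0/1 + 1/1*5/6) = [2/3, 5/6)
  'b': [0/1 + 1/1*5/6, 0/1 + 1/1*1/1) = [5/6, 1/1)
  emit 'd', narrow to [1/3, 2/3)
Step 2: interval [1/3, 2/3), width = 2/3 - 1/3 = 1/3
  'c': [1/3 + 1/3*0/1, 1/3 + 1/3*1/3) = [1/3, 4/9) <- contains code 133/324
  'd': [1/3 + 1/3*1/3, 1/3 + 1/3*2/3) = [4/9, 5/9)
  'f': [1/3 + 1/3*2/3, 1/3 + 1/3*5/6) = [5/9, 11/18)
  'b': [1/3 + 1/3*5/6, 1/3 + 1/3*1/1) = [11/18, 2/3)
  emit 'c', narrow to [1/3, 4/9)
Step 3: interval [1/3, 4/9), width = 4/9 - 1/3 = 1/9
  'c': [1/3 + 1/9*0/1, 1/3 + 1/9*1/3) = [1/3, 10/27)
  'd': [1/3 + 1/9*1/3, 1/3 + 1/9*2/3) = [10/27, 11/27)
  'f': [1/3 + 1/9*2/3, 1/3 + 1/9*5/6) = [11/27, 23/54) <- contains code 133/324
  'b': [1/3 + 1/9*5/6, 1/3 + 1/9*1/1) = [23/54, 4/9)
  emit 'f', narrow to [11/27, 23/54)
Step 4: interval [11/27, 23/54), width = 23/54 - 11/27 = 1/54
  'c': [11/27 + 1/54*0/1, 11/27 + 1/54*1/3) = [11/27, 67/162) <- contains code 133/324
  'd': [11/27 + 1/54*1/3, 11/27 + 1/54*2/3) = [67/162, 34/81)
  'f': [11/27 + 1/54*2/3, 11/27 + 1/54*5/6) = [34/81, 137/324)
  'b': [11/27 + 1/54*5/6, 11/27 + 1/54*1/1) = [137/324, 23/54)
  emit 'c', narrow to [11/27, 67/162)

Answer: dcfc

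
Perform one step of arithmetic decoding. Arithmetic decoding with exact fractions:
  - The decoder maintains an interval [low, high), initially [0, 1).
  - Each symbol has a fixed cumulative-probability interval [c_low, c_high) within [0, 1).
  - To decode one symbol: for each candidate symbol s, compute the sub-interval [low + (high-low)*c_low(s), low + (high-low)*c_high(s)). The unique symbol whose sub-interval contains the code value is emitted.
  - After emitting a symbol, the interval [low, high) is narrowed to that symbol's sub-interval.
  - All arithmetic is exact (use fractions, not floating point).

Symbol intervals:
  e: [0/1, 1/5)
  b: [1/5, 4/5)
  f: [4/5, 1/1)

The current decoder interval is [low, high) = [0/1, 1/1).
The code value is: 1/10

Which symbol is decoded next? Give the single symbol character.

Answer: e

Derivation:
Interval width = high − low = 1/1 − 0/1 = 1/1
Scaled code = (code − low) / width = (1/10 − 0/1) / 1/1 = 1/10
  e: [0/1, 1/5) ← scaled code falls here ✓
  b: [1/5, 4/5) 
  f: [4/5, 1/1) 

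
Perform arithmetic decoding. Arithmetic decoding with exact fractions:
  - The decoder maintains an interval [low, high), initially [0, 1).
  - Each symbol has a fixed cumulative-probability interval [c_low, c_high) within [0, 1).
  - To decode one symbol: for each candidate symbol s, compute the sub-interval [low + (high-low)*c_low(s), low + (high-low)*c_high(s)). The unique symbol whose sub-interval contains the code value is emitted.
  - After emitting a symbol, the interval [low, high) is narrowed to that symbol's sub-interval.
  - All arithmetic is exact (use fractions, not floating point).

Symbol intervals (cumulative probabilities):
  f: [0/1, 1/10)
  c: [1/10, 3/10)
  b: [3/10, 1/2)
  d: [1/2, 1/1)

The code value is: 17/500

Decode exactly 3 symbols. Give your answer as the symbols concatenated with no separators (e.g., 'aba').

Step 1: interval [0/1, 1/1), width = 1/1 - 0/1 = 1/1
  'f': [0/1 + 1/1*0/1, 0/1 + 1/1*1/10) = [0/1, 1/10) <- contains code 17/500
  'c': [0/1 + 1/1*1/10, 0/1 + 1/1*3/10) = [1/10, 3/10)
  'b': [0/1 + 1/1*3/10, 0/1 + 1/1*1/2) = [3/10, 1/2)
  'd': [0/1 + 1/1*1/2, 0/1 + 1/1*1/1) = [1/2, 1/1)
  emit 'f', narrow to [0/1, 1/10)
Step 2: interval [0/1, 1/10), width = 1/10 - 0/1 = 1/10
  'f': [0/1 + 1/10*0/1, 0/1 + 1/10*1/10) = [0/1, 1/100)
  'c': [0/1 + 1/10*1/10, 0/1 + 1/10*3/10) = [1/100, 3/100)
  'b': [0/1 + 1/10*3/10, 0/1 + 1/10*1/2) = [3/100, 1/20) <- contains code 17/500
  'd': [0/1 + 1/10*1/2, 0/1 + 1/10*1/1) = [1/20, 1/10)
  emit 'b', narrow to [3/100, 1/20)
Step 3: interval [3/100, 1/20), width = 1/20 - 3/100 = 1/50
  'f': [3/100 + 1/50*0/1, 3/100 + 1/50*1/10) = [3/100, 4/125)
  'c': [3/100 + 1/50*1/10, 3/100 + 1/50*3/10) = [4/125, 9/250) <- contains code 17/500
  'b': [3/100 + 1/50*3/10, 3/100 + 1/50*1/2) = [9/250, 1/25)
  'd': [3/100 + 1/50*1/2, 3/100 + 1/50*1/1) = [1/25, 1/20)
  emit 'c', narrow to [4/125, 9/250)

Answer: fbc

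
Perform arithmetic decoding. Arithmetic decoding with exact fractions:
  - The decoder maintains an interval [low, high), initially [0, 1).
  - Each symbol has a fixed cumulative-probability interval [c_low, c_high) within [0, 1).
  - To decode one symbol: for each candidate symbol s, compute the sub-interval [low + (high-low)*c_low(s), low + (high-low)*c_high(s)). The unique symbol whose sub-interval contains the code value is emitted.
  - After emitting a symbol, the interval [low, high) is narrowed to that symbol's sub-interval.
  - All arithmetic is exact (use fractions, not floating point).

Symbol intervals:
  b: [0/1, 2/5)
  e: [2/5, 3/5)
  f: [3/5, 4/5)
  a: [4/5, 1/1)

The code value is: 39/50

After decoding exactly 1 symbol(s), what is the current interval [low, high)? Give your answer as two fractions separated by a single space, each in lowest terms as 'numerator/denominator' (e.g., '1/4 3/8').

Answer: 3/5 4/5

Derivation:
Step 1: interval [0/1, 1/1), width = 1/1 - 0/1 = 1/1
  'b': [0/1 + 1/1*0/1, 0/1 + 1/1*2/5) = [0/1, 2/5)
  'e': [0/1 + 1/1*2/5, 0/1 + 1/1*3/5) = [2/5, 3/5)
  'f': [0/1 + 1/1*3/5, 0/1 + 1/1*4/5) = [3/5, 4/5) <- contains code 39/50
  'a': [0/1 + 1/1*4/5, 0/1 + 1/1*1/1) = [4/5, 1/1)
  emit 'f', narrow to [3/5, 4/5)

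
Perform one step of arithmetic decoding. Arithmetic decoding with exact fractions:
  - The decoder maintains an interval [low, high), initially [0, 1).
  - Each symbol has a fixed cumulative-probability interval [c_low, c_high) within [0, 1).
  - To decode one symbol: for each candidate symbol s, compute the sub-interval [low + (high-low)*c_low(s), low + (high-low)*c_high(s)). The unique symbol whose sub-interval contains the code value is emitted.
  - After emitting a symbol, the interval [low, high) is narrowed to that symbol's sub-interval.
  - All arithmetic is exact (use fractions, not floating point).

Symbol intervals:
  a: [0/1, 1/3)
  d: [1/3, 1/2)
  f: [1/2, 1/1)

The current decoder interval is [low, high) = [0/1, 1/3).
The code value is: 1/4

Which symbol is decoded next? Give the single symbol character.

Interval width = high − low = 1/3 − 0/1 = 1/3
Scaled code = (code − low) / width = (1/4 − 0/1) / 1/3 = 3/4
  a: [0/1, 1/3) 
  d: [1/3, 1/2) 
  f: [1/2, 1/1) ← scaled code falls here ✓

Answer: f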